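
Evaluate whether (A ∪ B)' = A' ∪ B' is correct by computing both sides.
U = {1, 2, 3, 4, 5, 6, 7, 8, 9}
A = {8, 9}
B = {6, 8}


LHS: A ∪ B = {6, 8, 9}
(A ∪ B)' = U \ (A ∪ B) = {1, 2, 3, 4, 5, 7}
A' = {1, 2, 3, 4, 5, 6, 7}, B' = {1, 2, 3, 4, 5, 7, 9}
Claimed RHS: A' ∪ B' = {1, 2, 3, 4, 5, 6, 7, 9}
Identity is INVALID: LHS = {1, 2, 3, 4, 5, 7} but the RHS claimed here equals {1, 2, 3, 4, 5, 6, 7, 9}. The correct form is (A ∪ B)' = A' ∩ B'.

Identity is invalid: (A ∪ B)' = {1, 2, 3, 4, 5, 7} but A' ∪ B' = {1, 2, 3, 4, 5, 6, 7, 9}. The correct De Morgan law is (A ∪ B)' = A' ∩ B'.


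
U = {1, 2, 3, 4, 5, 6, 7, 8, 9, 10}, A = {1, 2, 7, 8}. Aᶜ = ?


Aᶜ = U \ A = elements in U but not in A
U = {1, 2, 3, 4, 5, 6, 7, 8, 9, 10}
A = {1, 2, 7, 8}
Aᶜ = {3, 4, 5, 6, 9, 10}

Aᶜ = {3, 4, 5, 6, 9, 10}


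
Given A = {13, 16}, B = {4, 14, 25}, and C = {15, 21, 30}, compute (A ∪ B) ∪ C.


A ∪ B = {4, 13, 14, 16, 25}
(A ∪ B) ∪ C = {4, 13, 14, 15, 16, 21, 25, 30}

A ∪ B ∪ C = {4, 13, 14, 15, 16, 21, 25, 30}


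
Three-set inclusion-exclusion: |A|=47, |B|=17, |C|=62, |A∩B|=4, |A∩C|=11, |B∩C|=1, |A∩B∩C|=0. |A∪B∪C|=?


|A∪B∪C| = |A|+|B|+|C| - |A∩B|-|A∩C|-|B∩C| + |A∩B∩C|
= 47+17+62 - 4-11-1 + 0
= 126 - 16 + 0
= 110

|A ∪ B ∪ C| = 110


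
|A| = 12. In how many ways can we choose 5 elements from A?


C(n,k) = n! / (k!(n-k)!)
C(12,5) = 12! / (5!7!)
= 792

C(12,5) = 792


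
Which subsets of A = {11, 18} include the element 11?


A subset of A contains 11 iff the remaining 1 elements form any subset of A \ {11}.
Count: 2^(n-1) = 2^1 = 2
Subsets containing 11: {11}, {11, 18}

Subsets containing 11 (2 total): {11}, {11, 18}


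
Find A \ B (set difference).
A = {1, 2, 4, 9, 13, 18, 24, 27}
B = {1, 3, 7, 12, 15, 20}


A \ B = elements in A but not in B
A = {1, 2, 4, 9, 13, 18, 24, 27}
B = {1, 3, 7, 12, 15, 20}
Remove from A any elements in B
A \ B = {2, 4, 9, 13, 18, 24, 27}

A \ B = {2, 4, 9, 13, 18, 24, 27}


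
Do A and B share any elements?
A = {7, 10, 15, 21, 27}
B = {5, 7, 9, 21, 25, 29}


Disjoint means A ∩ B = ∅.
A ∩ B = {7, 21}
A ∩ B ≠ ∅, so A and B are NOT disjoint.

Yes — A and B share the element(s) of A ∩ B = {7, 21}, so they are not disjoint


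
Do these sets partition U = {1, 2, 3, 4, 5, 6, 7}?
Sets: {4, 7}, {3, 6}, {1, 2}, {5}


A partition requires: (1) non-empty parts, (2) pairwise disjoint, (3) union = U
Parts: {4, 7}, {3, 6}, {1, 2}, {5}
Union of parts: {1, 2, 3, 4, 5, 6, 7}
U = {1, 2, 3, 4, 5, 6, 7}
All non-empty? True
Pairwise disjoint? True
Covers U? True

Yes, valid partition


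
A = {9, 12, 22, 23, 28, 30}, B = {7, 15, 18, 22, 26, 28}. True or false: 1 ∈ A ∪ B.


A = {9, 12, 22, 23, 28, 30}, B = {7, 15, 18, 22, 26, 28}
A ∪ B = all elements in A or B
A ∪ B = {7, 9, 12, 15, 18, 22, 23, 26, 28, 30}
Checking if 1 ∈ A ∪ B
1 is not in A ∪ B → False

1 ∉ A ∪ B


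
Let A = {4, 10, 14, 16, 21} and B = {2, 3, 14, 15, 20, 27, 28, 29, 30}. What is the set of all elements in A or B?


A ∪ B = all elements in A or B (or both)
A = {4, 10, 14, 16, 21}
B = {2, 3, 14, 15, 20, 27, 28, 29, 30}
A ∪ B = {2, 3, 4, 10, 14, 15, 16, 20, 21, 27, 28, 29, 30}

A ∪ B = {2, 3, 4, 10, 14, 15, 16, 20, 21, 27, 28, 29, 30}


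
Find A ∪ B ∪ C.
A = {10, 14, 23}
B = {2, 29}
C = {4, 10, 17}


A ∪ B = {2, 10, 14, 23, 29}
(A ∪ B) ∪ C = {2, 4, 10, 14, 17, 23, 29}

A ∪ B ∪ C = {2, 4, 10, 14, 17, 23, 29}


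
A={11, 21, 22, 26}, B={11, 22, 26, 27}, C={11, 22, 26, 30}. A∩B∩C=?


A ∩ B = {11, 22, 26}
(A ∩ B) ∩ C = {11, 22, 26}

A ∩ B ∩ C = {11, 22, 26}


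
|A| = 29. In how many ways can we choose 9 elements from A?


C(n,k) = n! / (k!(n-k)!)
C(29,9) = 29! / (9!20!)
= 10015005

C(29,9) = 10015005


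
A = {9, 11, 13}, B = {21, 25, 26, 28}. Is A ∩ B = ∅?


Disjoint means A ∩ B = ∅.
A ∩ B = ∅
A ∩ B = ∅, so A and B are disjoint.

Yes, A and B are disjoint


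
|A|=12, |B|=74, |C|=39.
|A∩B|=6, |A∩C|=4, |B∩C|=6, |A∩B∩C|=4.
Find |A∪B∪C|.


|A∪B∪C| = |A|+|B|+|C| - |A∩B|-|A∩C|-|B∩C| + |A∩B∩C|
= 12+74+39 - 6-4-6 + 4
= 125 - 16 + 4
= 113

|A ∪ B ∪ C| = 113


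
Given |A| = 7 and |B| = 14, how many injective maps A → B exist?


An injection sends each of |A| = 7 inputs to a distinct output in B.
# injections = |B|·(|B|-1)·…·(|B|-|A|+1) = 14! / (14 - 7)!
= 14 × 13 × 12 × 11 × 10 × 9 × 8
= 17297280

Number of injections = 17297280


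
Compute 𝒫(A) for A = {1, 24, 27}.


|A| = 3, so |P(A)| = 2^3 = 8
Enumerate subsets by cardinality (0 to 3):
∅, {1}, {24}, {27}, {1, 24}, {1, 27}, {24, 27}, {1, 24, 27}

P(A) has 8 subsets: ∅, {1}, {24}, {27}, {1, 24}, {1, 27}, {24, 27}, {1, 24, 27}


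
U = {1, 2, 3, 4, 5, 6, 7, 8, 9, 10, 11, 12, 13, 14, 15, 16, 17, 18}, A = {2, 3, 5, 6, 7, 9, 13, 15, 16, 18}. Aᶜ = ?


Aᶜ = U \ A = elements in U but not in A
U = {1, 2, 3, 4, 5, 6, 7, 8, 9, 10, 11, 12, 13, 14, 15, 16, 17, 18}
A = {2, 3, 5, 6, 7, 9, 13, 15, 16, 18}
Aᶜ = {1, 4, 8, 10, 11, 12, 14, 17}

Aᶜ = {1, 4, 8, 10, 11, 12, 14, 17}


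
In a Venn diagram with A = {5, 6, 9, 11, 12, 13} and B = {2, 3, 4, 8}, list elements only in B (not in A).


A = {5, 6, 9, 11, 12, 13}
B = {2, 3, 4, 8}
Region: only in B (not in A)
Elements: {2, 3, 4, 8}

Elements only in B (not in A): {2, 3, 4, 8}


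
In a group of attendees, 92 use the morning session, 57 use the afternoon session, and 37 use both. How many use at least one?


|A ∪ B| = |A| + |B| - |A ∩ B|
= 92 + 57 - 37
= 112

|A ∪ B| = 112


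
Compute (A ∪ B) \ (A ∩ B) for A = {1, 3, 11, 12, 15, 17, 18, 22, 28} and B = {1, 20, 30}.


A △ B = (A \ B) ∪ (B \ A) = elements in exactly one of A or B
A \ B = {3, 11, 12, 15, 17, 18, 22, 28}
B \ A = {20, 30}
A △ B = {3, 11, 12, 15, 17, 18, 20, 22, 28, 30}

A △ B = {3, 11, 12, 15, 17, 18, 20, 22, 28, 30}


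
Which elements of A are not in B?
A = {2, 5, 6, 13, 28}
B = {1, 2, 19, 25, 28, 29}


A \ B = elements in A but not in B
A = {2, 5, 6, 13, 28}
B = {1, 2, 19, 25, 28, 29}
Remove from A any elements in B
A \ B = {5, 6, 13}

A \ B = {5, 6, 13}


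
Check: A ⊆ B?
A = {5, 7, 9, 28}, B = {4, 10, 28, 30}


A ⊆ B means every element of A is in B.
Elements in A not in B: {5, 7, 9}
So A ⊄ B.

No, A ⊄ B


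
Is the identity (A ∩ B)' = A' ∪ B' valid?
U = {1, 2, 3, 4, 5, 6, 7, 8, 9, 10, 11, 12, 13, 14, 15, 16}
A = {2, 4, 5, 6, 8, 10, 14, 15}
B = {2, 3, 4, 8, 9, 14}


LHS: A ∩ B = {2, 4, 8, 14}
(A ∩ B)' = U \ (A ∩ B) = {1, 3, 5, 6, 7, 9, 10, 11, 12, 13, 15, 16}
A' = {1, 3, 7, 9, 11, 12, 13, 16}, B' = {1, 5, 6, 7, 10, 11, 12, 13, 15, 16}
Claimed RHS: A' ∪ B' = {1, 3, 5, 6, 7, 9, 10, 11, 12, 13, 15, 16}
Identity is VALID: LHS = RHS = {1, 3, 5, 6, 7, 9, 10, 11, 12, 13, 15, 16} ✓

Identity is valid. (A ∩ B)' = A' ∪ B' = {1, 3, 5, 6, 7, 9, 10, 11, 12, 13, 15, 16}


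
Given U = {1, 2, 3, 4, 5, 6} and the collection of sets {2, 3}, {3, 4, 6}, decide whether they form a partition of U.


A partition requires: (1) non-empty parts, (2) pairwise disjoint, (3) union = U
Parts: {2, 3}, {3, 4, 6}
Union of parts: {2, 3, 4, 6}
U = {1, 2, 3, 4, 5, 6}
All non-empty? True
Pairwise disjoint? False
Covers U? False

No, not a valid partition


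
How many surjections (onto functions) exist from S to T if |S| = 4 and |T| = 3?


n = |S| = 4, k = |T| = 3. Surjections via inclusion-exclusion:
S(n,k) = Σ(-1)^i × C(k,i) × (k-i)^n, i=0 to k
i=0: (-1)^0×C(3,0)×3^4 = 81
i=1: (-1)^1×C(3,1)×2^4 = -48
i=2: (-1)^2×C(3,2)×1^4 = 3
i=3: (-1)^3×C(3,3)×0^4 = 0
Total = 36

Number of surjections = 36


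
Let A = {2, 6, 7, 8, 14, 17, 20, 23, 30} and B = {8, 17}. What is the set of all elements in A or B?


A ∪ B = all elements in A or B (or both)
A = {2, 6, 7, 8, 14, 17, 20, 23, 30}
B = {8, 17}
A ∪ B = {2, 6, 7, 8, 14, 17, 20, 23, 30}

A ∪ B = {2, 6, 7, 8, 14, 17, 20, 23, 30}


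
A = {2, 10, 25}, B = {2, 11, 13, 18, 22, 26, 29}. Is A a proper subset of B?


A ⊂ B requires: A ⊆ B AND A ≠ B.
A ⊆ B? No
A ⊄ B, so A is not a proper subset.

No, A is not a proper subset of B


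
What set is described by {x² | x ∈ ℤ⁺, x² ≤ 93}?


Checking each candidate:
Condition: positive perfect squares ≤ 93
Result = {1, 4, 9, 16, 25, 36, 49, 64, 81}

{1, 4, 9, 16, 25, 36, 49, 64, 81}


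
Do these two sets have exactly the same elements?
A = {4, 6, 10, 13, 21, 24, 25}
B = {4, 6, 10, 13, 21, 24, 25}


Two sets are equal iff they have exactly the same elements.
A = {4, 6, 10, 13, 21, 24, 25}
B = {4, 6, 10, 13, 21, 24, 25}
Same elements → A = B

Yes, A = B


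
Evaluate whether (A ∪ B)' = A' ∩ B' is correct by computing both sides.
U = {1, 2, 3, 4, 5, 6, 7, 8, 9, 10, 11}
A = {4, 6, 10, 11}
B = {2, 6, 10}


LHS: A ∪ B = {2, 4, 6, 10, 11}
(A ∪ B)' = U \ (A ∪ B) = {1, 3, 5, 7, 8, 9}
A' = {1, 2, 3, 5, 7, 8, 9}, B' = {1, 3, 4, 5, 7, 8, 9, 11}
Claimed RHS: A' ∩ B' = {1, 3, 5, 7, 8, 9}
Identity is VALID: LHS = RHS = {1, 3, 5, 7, 8, 9} ✓

Identity is valid. (A ∪ B)' = A' ∩ B' = {1, 3, 5, 7, 8, 9}


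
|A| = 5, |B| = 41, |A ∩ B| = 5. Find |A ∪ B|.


|A ∪ B| = |A| + |B| - |A ∩ B|
= 5 + 41 - 5
= 41

|A ∪ B| = 41


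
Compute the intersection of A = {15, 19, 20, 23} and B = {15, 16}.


A ∩ B = elements in both A and B
A = {15, 19, 20, 23}
B = {15, 16}
A ∩ B = {15}

A ∩ B = {15}


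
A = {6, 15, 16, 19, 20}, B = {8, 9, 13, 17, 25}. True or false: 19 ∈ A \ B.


A = {6, 15, 16, 19, 20}, B = {8, 9, 13, 17, 25}
A \ B = elements in A but not in B
A \ B = {6, 15, 16, 19, 20}
Checking if 19 ∈ A \ B
19 is in A \ B → True

19 ∈ A \ B


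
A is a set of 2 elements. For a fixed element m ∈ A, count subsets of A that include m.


Subsets of A containing m correspond to subsets of A \ {m}, which has 1 elements.
Count = 2^(n-1) = 2^1
= 2

Number of subsets containing m = 2


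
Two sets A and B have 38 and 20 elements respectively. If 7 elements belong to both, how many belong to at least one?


|A ∪ B| = |A| + |B| - |A ∩ B|
= 38 + 20 - 7
= 51

|A ∪ B| = 51


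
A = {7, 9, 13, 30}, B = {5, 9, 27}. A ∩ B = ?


A ∩ B = elements in both A and B
A = {7, 9, 13, 30}
B = {5, 9, 27}
A ∩ B = {9}

A ∩ B = {9}


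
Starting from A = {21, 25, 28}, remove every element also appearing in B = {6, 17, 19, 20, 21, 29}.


A \ B = elements in A but not in B
A = {21, 25, 28}
B = {6, 17, 19, 20, 21, 29}
Remove from A any elements in B
A \ B = {25, 28}

A \ B = {25, 28}


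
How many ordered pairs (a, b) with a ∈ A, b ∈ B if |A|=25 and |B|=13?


|A × B| = |A| × |B|
= 25 × 13
= 325

|A × B| = 325


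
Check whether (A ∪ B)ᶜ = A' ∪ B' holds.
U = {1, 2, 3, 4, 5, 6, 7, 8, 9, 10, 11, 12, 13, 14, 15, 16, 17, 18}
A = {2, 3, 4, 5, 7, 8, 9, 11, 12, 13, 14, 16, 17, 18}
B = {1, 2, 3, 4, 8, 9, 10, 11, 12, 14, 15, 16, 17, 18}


LHS: A ∪ B = {1, 2, 3, 4, 5, 7, 8, 9, 10, 11, 12, 13, 14, 15, 16, 17, 18}
(A ∪ B)' = U \ (A ∪ B) = {6}
A' = {1, 6, 10, 15}, B' = {5, 6, 7, 13}
Claimed RHS: A' ∪ B' = {1, 5, 6, 7, 10, 13, 15}
Identity is INVALID: LHS = {6} but the RHS claimed here equals {1, 5, 6, 7, 10, 13, 15}. The correct form is (A ∪ B)' = A' ∩ B'.

Identity is invalid: (A ∪ B)' = {6} but A' ∪ B' = {1, 5, 6, 7, 10, 13, 15}. The correct De Morgan law is (A ∪ B)' = A' ∩ B'.


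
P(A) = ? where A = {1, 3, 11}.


|A| = 3, so |P(A)| = 2^3 = 8
Enumerate subsets by cardinality (0 to 3):
∅, {1}, {3}, {11}, {1, 3}, {1, 11}, {3, 11}, {1, 3, 11}

P(A) has 8 subsets: ∅, {1}, {3}, {11}, {1, 3}, {1, 11}, {3, 11}, {1, 3, 11}


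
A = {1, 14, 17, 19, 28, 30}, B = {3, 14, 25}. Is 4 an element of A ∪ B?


A = {1, 14, 17, 19, 28, 30}, B = {3, 14, 25}
A ∪ B = all elements in A or B
A ∪ B = {1, 3, 14, 17, 19, 25, 28, 30}
Checking if 4 ∈ A ∪ B
4 is not in A ∪ B → False

4 ∉ A ∪ B


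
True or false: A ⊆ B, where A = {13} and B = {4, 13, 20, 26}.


A ⊆ B means every element of A is in B.
All elements of A are in B.
So A ⊆ B.

Yes, A ⊆ B


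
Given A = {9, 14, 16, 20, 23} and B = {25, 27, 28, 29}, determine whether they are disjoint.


Disjoint means A ∩ B = ∅.
A ∩ B = ∅
A ∩ B = ∅, so A and B are disjoint.

Yes, A and B are disjoint


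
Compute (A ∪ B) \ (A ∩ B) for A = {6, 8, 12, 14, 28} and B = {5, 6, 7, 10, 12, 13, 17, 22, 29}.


A △ B = (A \ B) ∪ (B \ A) = elements in exactly one of A or B
A \ B = {8, 14, 28}
B \ A = {5, 7, 10, 13, 17, 22, 29}
A △ B = {5, 7, 8, 10, 13, 14, 17, 22, 28, 29}

A △ B = {5, 7, 8, 10, 13, 14, 17, 22, 28, 29}


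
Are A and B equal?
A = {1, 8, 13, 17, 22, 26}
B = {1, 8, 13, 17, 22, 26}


Two sets are equal iff they have exactly the same elements.
A = {1, 8, 13, 17, 22, 26}
B = {1, 8, 13, 17, 22, 26}
Same elements → A = B

Yes, A = B


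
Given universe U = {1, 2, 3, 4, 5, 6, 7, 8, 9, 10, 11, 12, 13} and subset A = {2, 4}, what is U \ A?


Aᶜ = U \ A = elements in U but not in A
U = {1, 2, 3, 4, 5, 6, 7, 8, 9, 10, 11, 12, 13}
A = {2, 4}
Aᶜ = {1, 3, 5, 6, 7, 8, 9, 10, 11, 12, 13}

Aᶜ = {1, 3, 5, 6, 7, 8, 9, 10, 11, 12, 13}


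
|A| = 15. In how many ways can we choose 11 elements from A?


C(n,k) = n! / (k!(n-k)!)
C(15,11) = 15! / (11!4!)
= 1365

C(15,11) = 1365


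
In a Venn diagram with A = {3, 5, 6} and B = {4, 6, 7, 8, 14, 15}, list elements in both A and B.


A = {3, 5, 6}
B = {4, 6, 7, 8, 14, 15}
Region: in both A and B
Elements: {6}

Elements in both A and B: {6}


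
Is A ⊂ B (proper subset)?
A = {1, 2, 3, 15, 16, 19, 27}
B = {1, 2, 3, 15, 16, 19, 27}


A ⊂ B requires: A ⊆ B AND A ≠ B.
A ⊆ B? Yes
A = B? Yes
A = B, so A is not a PROPER subset.

No, A is not a proper subset of B


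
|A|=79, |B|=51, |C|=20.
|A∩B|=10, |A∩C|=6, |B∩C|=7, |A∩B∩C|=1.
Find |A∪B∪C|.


|A∪B∪C| = |A|+|B|+|C| - |A∩B|-|A∩C|-|B∩C| + |A∩B∩C|
= 79+51+20 - 10-6-7 + 1
= 150 - 23 + 1
= 128

|A ∪ B ∪ C| = 128


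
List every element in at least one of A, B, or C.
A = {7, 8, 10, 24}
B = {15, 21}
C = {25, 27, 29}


A ∪ B = {7, 8, 10, 15, 21, 24}
(A ∪ B) ∪ C = {7, 8, 10, 15, 21, 24, 25, 27, 29}

A ∪ B ∪ C = {7, 8, 10, 15, 21, 24, 25, 27, 29}


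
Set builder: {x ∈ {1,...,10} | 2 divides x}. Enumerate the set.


Checking each candidate:
Condition: multiples of 2 in {1,...,10}
Result = {2, 4, 6, 8, 10}

{2, 4, 6, 8, 10}


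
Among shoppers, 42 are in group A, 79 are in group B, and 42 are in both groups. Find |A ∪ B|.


|A ∪ B| = |A| + |B| - |A ∩ B|
= 42 + 79 - 42
= 79

|A ∪ B| = 79


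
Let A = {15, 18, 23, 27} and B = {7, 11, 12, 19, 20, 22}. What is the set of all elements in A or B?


A ∪ B = all elements in A or B (or both)
A = {15, 18, 23, 27}
B = {7, 11, 12, 19, 20, 22}
A ∪ B = {7, 11, 12, 15, 18, 19, 20, 22, 23, 27}

A ∪ B = {7, 11, 12, 15, 18, 19, 20, 22, 23, 27}


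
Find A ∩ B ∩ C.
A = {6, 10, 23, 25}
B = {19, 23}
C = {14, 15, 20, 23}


A ∩ B = {23}
(A ∩ B) ∩ C = {23}

A ∩ B ∩ C = {23}


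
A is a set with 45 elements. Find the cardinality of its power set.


Number of subsets = 2^n
= 2^45
= 35184372088832

|P(A)| = 35184372088832


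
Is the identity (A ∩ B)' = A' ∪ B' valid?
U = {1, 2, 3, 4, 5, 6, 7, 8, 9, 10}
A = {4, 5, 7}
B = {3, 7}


LHS: A ∩ B = {7}
(A ∩ B)' = U \ (A ∩ B) = {1, 2, 3, 4, 5, 6, 8, 9, 10}
A' = {1, 2, 3, 6, 8, 9, 10}, B' = {1, 2, 4, 5, 6, 8, 9, 10}
Claimed RHS: A' ∪ B' = {1, 2, 3, 4, 5, 6, 8, 9, 10}
Identity is VALID: LHS = RHS = {1, 2, 3, 4, 5, 6, 8, 9, 10} ✓

Identity is valid. (A ∩ B)' = A' ∪ B' = {1, 2, 3, 4, 5, 6, 8, 9, 10}


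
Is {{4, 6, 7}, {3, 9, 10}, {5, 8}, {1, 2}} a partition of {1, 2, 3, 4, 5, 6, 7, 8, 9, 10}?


A partition requires: (1) non-empty parts, (2) pairwise disjoint, (3) union = U
Parts: {4, 6, 7}, {3, 9, 10}, {5, 8}, {1, 2}
Union of parts: {1, 2, 3, 4, 5, 6, 7, 8, 9, 10}
U = {1, 2, 3, 4, 5, 6, 7, 8, 9, 10}
All non-empty? True
Pairwise disjoint? True
Covers U? True

Yes, valid partition


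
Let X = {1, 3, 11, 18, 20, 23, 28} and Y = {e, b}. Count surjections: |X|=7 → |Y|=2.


n = |X| = 7, k = |Y| = 2. Surjections via inclusion-exclusion:
S(n,k) = Σ(-1)^i × C(k,i) × (k-i)^n, i=0 to k
i=0: (-1)^0×C(2,0)×2^7 = 128
i=1: (-1)^1×C(2,1)×1^7 = -2
i=2: (-1)^2×C(2,2)×0^7 = 0
Total = 126

Number of surjections = 126


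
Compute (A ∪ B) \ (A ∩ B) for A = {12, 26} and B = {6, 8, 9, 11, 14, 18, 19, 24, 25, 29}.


A △ B = (A \ B) ∪ (B \ A) = elements in exactly one of A or B
A \ B = {12, 26}
B \ A = {6, 8, 9, 11, 14, 18, 19, 24, 25, 29}
A △ B = {6, 8, 9, 11, 12, 14, 18, 19, 24, 25, 26, 29}

A △ B = {6, 8, 9, 11, 12, 14, 18, 19, 24, 25, 26, 29}


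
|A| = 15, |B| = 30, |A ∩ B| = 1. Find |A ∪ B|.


|A ∪ B| = |A| + |B| - |A ∩ B|
= 15 + 30 - 1
= 44

|A ∪ B| = 44


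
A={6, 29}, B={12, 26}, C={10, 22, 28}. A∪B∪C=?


A ∪ B = {6, 12, 26, 29}
(A ∪ B) ∪ C = {6, 10, 12, 22, 26, 28, 29}

A ∪ B ∪ C = {6, 10, 12, 22, 26, 28, 29}


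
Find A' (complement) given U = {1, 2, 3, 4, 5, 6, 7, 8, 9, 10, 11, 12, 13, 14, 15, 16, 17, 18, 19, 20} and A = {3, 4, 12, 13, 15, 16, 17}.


Aᶜ = U \ A = elements in U but not in A
U = {1, 2, 3, 4, 5, 6, 7, 8, 9, 10, 11, 12, 13, 14, 15, 16, 17, 18, 19, 20}
A = {3, 4, 12, 13, 15, 16, 17}
Aᶜ = {1, 2, 5, 6, 7, 8, 9, 10, 11, 14, 18, 19, 20}

Aᶜ = {1, 2, 5, 6, 7, 8, 9, 10, 11, 14, 18, 19, 20}


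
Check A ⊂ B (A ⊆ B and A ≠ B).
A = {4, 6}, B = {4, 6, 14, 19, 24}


A ⊂ B requires: A ⊆ B AND A ≠ B.
A ⊆ B? Yes
A = B? No
A ⊂ B: Yes (A is a proper subset of B)

Yes, A ⊂ B


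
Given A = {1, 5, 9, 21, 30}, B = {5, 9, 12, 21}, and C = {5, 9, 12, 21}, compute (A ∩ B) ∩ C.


A ∩ B = {5, 9, 21}
(A ∩ B) ∩ C = {5, 9, 21}

A ∩ B ∩ C = {5, 9, 21}


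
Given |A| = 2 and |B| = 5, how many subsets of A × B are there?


A relation from A to B is any subset of A × B.
|A × B| = 2 × 5 = 10
# relations = 2^|A × B| = 2^10 = 1024

Number of relations = 1024


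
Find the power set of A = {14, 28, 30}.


|A| = 3, so |P(A)| = 2^3 = 8
Enumerate subsets by cardinality (0 to 3):
∅, {14}, {28}, {30}, {14, 28}, {14, 30}, {28, 30}, {14, 28, 30}

P(A) has 8 subsets: ∅, {14}, {28}, {30}, {14, 28}, {14, 30}, {28, 30}, {14, 28, 30}


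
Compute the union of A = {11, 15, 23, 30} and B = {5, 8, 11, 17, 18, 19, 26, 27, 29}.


A ∪ B = all elements in A or B (or both)
A = {11, 15, 23, 30}
B = {5, 8, 11, 17, 18, 19, 26, 27, 29}
A ∪ B = {5, 8, 11, 15, 17, 18, 19, 23, 26, 27, 29, 30}

A ∪ B = {5, 8, 11, 15, 17, 18, 19, 23, 26, 27, 29, 30}


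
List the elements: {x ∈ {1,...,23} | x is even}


Checking each candidate:
Condition: even numbers in {1,...,23}
Result = {2, 4, 6, 8, 10, 12, 14, 16, 18, 20, 22}

{2, 4, 6, 8, 10, 12, 14, 16, 18, 20, 22}


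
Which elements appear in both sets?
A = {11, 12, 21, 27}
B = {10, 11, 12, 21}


A ∩ B = elements in both A and B
A = {11, 12, 21, 27}
B = {10, 11, 12, 21}
A ∩ B = {11, 12, 21}

A ∩ B = {11, 12, 21}


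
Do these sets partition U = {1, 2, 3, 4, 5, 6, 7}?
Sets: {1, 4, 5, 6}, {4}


A partition requires: (1) non-empty parts, (2) pairwise disjoint, (3) union = U
Parts: {1, 4, 5, 6}, {4}
Union of parts: {1, 4, 5, 6}
U = {1, 2, 3, 4, 5, 6, 7}
All non-empty? True
Pairwise disjoint? False
Covers U? False

No, not a valid partition


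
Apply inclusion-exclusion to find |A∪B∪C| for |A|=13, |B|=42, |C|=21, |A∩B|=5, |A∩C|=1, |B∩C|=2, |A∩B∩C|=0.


|A∪B∪C| = |A|+|B|+|C| - |A∩B|-|A∩C|-|B∩C| + |A∩B∩C|
= 13+42+21 - 5-1-2 + 0
= 76 - 8 + 0
= 68

|A ∪ B ∪ C| = 68


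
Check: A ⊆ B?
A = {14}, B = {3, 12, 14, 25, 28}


A ⊆ B means every element of A is in B.
All elements of A are in B.
So A ⊆ B.

Yes, A ⊆ B


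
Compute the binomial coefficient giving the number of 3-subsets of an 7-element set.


C(n,k) = n! / (k!(n-k)!)
C(7,3) = 7! / (3!4!)
= 35

C(7,3) = 35


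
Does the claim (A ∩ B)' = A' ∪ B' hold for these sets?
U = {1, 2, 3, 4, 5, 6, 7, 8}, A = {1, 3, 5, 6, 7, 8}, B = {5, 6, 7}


LHS: A ∩ B = {5, 6, 7}
(A ∩ B)' = U \ (A ∩ B) = {1, 2, 3, 4, 8}
A' = {2, 4}, B' = {1, 2, 3, 4, 8}
Claimed RHS: A' ∪ B' = {1, 2, 3, 4, 8}
Identity is VALID: LHS = RHS = {1, 2, 3, 4, 8} ✓

Identity is valid. (A ∩ B)' = A' ∪ B' = {1, 2, 3, 4, 8}


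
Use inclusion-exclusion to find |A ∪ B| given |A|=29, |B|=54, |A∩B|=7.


|A ∪ B| = |A| + |B| - |A ∩ B|
= 29 + 54 - 7
= 76

|A ∪ B| = 76


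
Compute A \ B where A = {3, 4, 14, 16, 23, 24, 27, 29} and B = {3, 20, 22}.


A \ B = elements in A but not in B
A = {3, 4, 14, 16, 23, 24, 27, 29}
B = {3, 20, 22}
Remove from A any elements in B
A \ B = {4, 14, 16, 23, 24, 27, 29}

A \ B = {4, 14, 16, 23, 24, 27, 29}


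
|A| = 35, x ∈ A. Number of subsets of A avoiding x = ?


Subsets of A avoiding x are subsets of A \ {x}, which has 34 elements.
Count = 2^(n-1) = 2^34
= 17179869184

Number of subsets avoiding x = 17179869184


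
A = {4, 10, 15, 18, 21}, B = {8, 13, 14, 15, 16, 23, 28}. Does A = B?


Two sets are equal iff they have exactly the same elements.
A = {4, 10, 15, 18, 21}
B = {8, 13, 14, 15, 16, 23, 28}
Differences: {4, 8, 10, 13, 14, 16, 18, 21, 23, 28}
A ≠ B

No, A ≠ B


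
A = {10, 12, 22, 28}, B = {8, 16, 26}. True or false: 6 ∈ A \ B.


A = {10, 12, 22, 28}, B = {8, 16, 26}
A \ B = elements in A but not in B
A \ B = {10, 12, 22, 28}
Checking if 6 ∈ A \ B
6 is not in A \ B → False

6 ∉ A \ B


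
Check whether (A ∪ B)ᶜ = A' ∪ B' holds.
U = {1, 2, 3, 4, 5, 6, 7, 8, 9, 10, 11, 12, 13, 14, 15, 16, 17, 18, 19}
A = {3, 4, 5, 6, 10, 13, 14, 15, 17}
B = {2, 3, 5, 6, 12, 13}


LHS: A ∪ B = {2, 3, 4, 5, 6, 10, 12, 13, 14, 15, 17}
(A ∪ B)' = U \ (A ∪ B) = {1, 7, 8, 9, 11, 16, 18, 19}
A' = {1, 2, 7, 8, 9, 11, 12, 16, 18, 19}, B' = {1, 4, 7, 8, 9, 10, 11, 14, 15, 16, 17, 18, 19}
Claimed RHS: A' ∪ B' = {1, 2, 4, 7, 8, 9, 10, 11, 12, 14, 15, 16, 17, 18, 19}
Identity is INVALID: LHS = {1, 7, 8, 9, 11, 16, 18, 19} but the RHS claimed here equals {1, 2, 4, 7, 8, 9, 10, 11, 12, 14, 15, 16, 17, 18, 19}. The correct form is (A ∪ B)' = A' ∩ B'.

Identity is invalid: (A ∪ B)' = {1, 7, 8, 9, 11, 16, 18, 19} but A' ∪ B' = {1, 2, 4, 7, 8, 9, 10, 11, 12, 14, 15, 16, 17, 18, 19}. The correct De Morgan law is (A ∪ B)' = A' ∩ B'.


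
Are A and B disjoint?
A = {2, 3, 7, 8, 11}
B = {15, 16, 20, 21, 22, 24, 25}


Disjoint means A ∩ B = ∅.
A ∩ B = ∅
A ∩ B = ∅, so A and B are disjoint.

Yes, A and B are disjoint


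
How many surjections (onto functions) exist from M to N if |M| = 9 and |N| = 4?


n = |M| = 9, k = |N| = 4. Surjections via inclusion-exclusion:
S(n,k) = Σ(-1)^i × C(k,i) × (k-i)^n, i=0 to k
i=0: (-1)^0×C(4,0)×4^9 = 262144
i=1: (-1)^1×C(4,1)×3^9 = -78732
i=2: (-1)^2×C(4,2)×2^9 = 3072
i=3: (-1)^3×C(4,3)×1^9 = -4
i=4: (-1)^4×C(4,4)×0^9 = 0
Total = 186480

Number of surjections = 186480


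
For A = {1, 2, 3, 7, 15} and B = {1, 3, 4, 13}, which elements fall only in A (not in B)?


A = {1, 2, 3, 7, 15}
B = {1, 3, 4, 13}
Region: only in A (not in B)
Elements: {2, 7, 15}

Elements only in A (not in B): {2, 7, 15}


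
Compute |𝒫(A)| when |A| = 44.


Number of subsets = 2^n
= 2^44
= 17592186044416

|P(A)| = 17592186044416


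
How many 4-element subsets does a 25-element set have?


C(n,k) = n! / (k!(n-k)!)
C(25,4) = 25! / (4!21!)
= 12650

C(25,4) = 12650


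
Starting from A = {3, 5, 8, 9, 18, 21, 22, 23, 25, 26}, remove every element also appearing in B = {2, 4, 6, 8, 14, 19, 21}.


A \ B = elements in A but not in B
A = {3, 5, 8, 9, 18, 21, 22, 23, 25, 26}
B = {2, 4, 6, 8, 14, 19, 21}
Remove from A any elements in B
A \ B = {3, 5, 9, 18, 22, 23, 25, 26}

A \ B = {3, 5, 9, 18, 22, 23, 25, 26}


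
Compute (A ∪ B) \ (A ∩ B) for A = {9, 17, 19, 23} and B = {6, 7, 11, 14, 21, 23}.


A △ B = (A \ B) ∪ (B \ A) = elements in exactly one of A or B
A \ B = {9, 17, 19}
B \ A = {6, 7, 11, 14, 21}
A △ B = {6, 7, 9, 11, 14, 17, 19, 21}

A △ B = {6, 7, 9, 11, 14, 17, 19, 21}


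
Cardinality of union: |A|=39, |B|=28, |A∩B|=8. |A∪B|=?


|A ∪ B| = |A| + |B| - |A ∩ B|
= 39 + 28 - 8
= 59

|A ∪ B| = 59


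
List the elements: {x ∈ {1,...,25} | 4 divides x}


Checking each candidate:
Condition: multiples of 4 in {1,...,25}
Result = {4, 8, 12, 16, 20, 24}

{4, 8, 12, 16, 20, 24}


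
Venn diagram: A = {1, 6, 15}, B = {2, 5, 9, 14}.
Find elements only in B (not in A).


A = {1, 6, 15}
B = {2, 5, 9, 14}
Region: only in B (not in A)
Elements: {2, 5, 9, 14}

Elements only in B (not in A): {2, 5, 9, 14}


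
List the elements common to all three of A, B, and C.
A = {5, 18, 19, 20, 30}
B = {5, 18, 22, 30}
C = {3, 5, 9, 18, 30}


A ∩ B = {5, 18, 30}
(A ∩ B) ∩ C = {5, 18, 30}

A ∩ B ∩ C = {5, 18, 30}


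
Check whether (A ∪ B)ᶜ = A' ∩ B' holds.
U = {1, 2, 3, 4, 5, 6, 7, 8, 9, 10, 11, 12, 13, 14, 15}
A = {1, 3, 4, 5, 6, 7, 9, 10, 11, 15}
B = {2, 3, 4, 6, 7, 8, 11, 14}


LHS: A ∪ B = {1, 2, 3, 4, 5, 6, 7, 8, 9, 10, 11, 14, 15}
(A ∪ B)' = U \ (A ∪ B) = {12, 13}
A' = {2, 8, 12, 13, 14}, B' = {1, 5, 9, 10, 12, 13, 15}
Claimed RHS: A' ∩ B' = {12, 13}
Identity is VALID: LHS = RHS = {12, 13} ✓

Identity is valid. (A ∪ B)' = A' ∩ B' = {12, 13}


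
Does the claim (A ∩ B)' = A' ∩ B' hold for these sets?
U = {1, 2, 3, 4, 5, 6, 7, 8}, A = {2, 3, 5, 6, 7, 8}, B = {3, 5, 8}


LHS: A ∩ B = {3, 5, 8}
(A ∩ B)' = U \ (A ∩ B) = {1, 2, 4, 6, 7}
A' = {1, 4}, B' = {1, 2, 4, 6, 7}
Claimed RHS: A' ∩ B' = {1, 4}
Identity is INVALID: LHS = {1, 2, 4, 6, 7} but the RHS claimed here equals {1, 4}. The correct form is (A ∩ B)' = A' ∪ B'.

Identity is invalid: (A ∩ B)' = {1, 2, 4, 6, 7} but A' ∩ B' = {1, 4}. The correct De Morgan law is (A ∩ B)' = A' ∪ B'.


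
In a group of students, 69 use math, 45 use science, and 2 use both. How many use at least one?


|A ∪ B| = |A| + |B| - |A ∩ B|
= 69 + 45 - 2
= 112

|A ∪ B| = 112


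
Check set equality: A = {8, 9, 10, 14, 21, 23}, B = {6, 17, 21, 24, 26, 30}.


Two sets are equal iff they have exactly the same elements.
A = {8, 9, 10, 14, 21, 23}
B = {6, 17, 21, 24, 26, 30}
Differences: {6, 8, 9, 10, 14, 17, 23, 24, 26, 30}
A ≠ B

No, A ≠ B


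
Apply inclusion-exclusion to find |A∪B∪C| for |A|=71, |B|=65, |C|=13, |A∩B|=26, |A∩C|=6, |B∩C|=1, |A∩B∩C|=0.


|A∪B∪C| = |A|+|B|+|C| - |A∩B|-|A∩C|-|B∩C| + |A∩B∩C|
= 71+65+13 - 26-6-1 + 0
= 149 - 33 + 0
= 116

|A ∪ B ∪ C| = 116


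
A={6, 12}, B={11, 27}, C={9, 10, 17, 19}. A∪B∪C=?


A ∪ B = {6, 11, 12, 27}
(A ∪ B) ∪ C = {6, 9, 10, 11, 12, 17, 19, 27}

A ∪ B ∪ C = {6, 9, 10, 11, 12, 17, 19, 27}


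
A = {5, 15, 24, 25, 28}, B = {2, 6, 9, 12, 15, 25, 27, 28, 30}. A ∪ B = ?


A ∪ B = all elements in A or B (or both)
A = {5, 15, 24, 25, 28}
B = {2, 6, 9, 12, 15, 25, 27, 28, 30}
A ∪ B = {2, 5, 6, 9, 12, 15, 24, 25, 27, 28, 30}

A ∪ B = {2, 5, 6, 9, 12, 15, 24, 25, 27, 28, 30}


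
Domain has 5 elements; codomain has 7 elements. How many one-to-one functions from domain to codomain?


An injection sends each of |A| = 5 inputs to a distinct output in B.
# injections = |B|·(|B|-1)·…·(|B|-|A|+1) = 7! / (7 - 5)!
= 7 × 6 × 5 × 4 × 3
= 2520

Number of injections = 2520


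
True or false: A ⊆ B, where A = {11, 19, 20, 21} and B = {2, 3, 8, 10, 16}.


A ⊆ B means every element of A is in B.
Elements in A not in B: {11, 19, 20, 21}
So A ⊄ B.

No, A ⊄ B


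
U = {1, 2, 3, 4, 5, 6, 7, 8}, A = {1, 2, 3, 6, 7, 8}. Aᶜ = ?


Aᶜ = U \ A = elements in U but not in A
U = {1, 2, 3, 4, 5, 6, 7, 8}
A = {1, 2, 3, 6, 7, 8}
Aᶜ = {4, 5}

Aᶜ = {4, 5}


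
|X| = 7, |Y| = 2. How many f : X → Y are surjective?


n = |X| = 7, k = |Y| = 2. Surjections via inclusion-exclusion:
S(n,k) = Σ(-1)^i × C(k,i) × (k-i)^n, i=0 to k
i=0: (-1)^0×C(2,0)×2^7 = 128
i=1: (-1)^1×C(2,1)×1^7 = -2
i=2: (-1)^2×C(2,2)×0^7 = 0
Total = 126

Number of surjections = 126


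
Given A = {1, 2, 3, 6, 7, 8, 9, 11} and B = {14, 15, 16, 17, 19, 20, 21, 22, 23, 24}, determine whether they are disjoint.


Disjoint means A ∩ B = ∅.
A ∩ B = ∅
A ∩ B = ∅, so A and B are disjoint.

Yes, A and B are disjoint


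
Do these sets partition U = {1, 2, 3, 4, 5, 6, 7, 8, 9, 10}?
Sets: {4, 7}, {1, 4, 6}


A partition requires: (1) non-empty parts, (2) pairwise disjoint, (3) union = U
Parts: {4, 7}, {1, 4, 6}
Union of parts: {1, 4, 6, 7}
U = {1, 2, 3, 4, 5, 6, 7, 8, 9, 10}
All non-empty? True
Pairwise disjoint? False
Covers U? False

No, not a valid partition


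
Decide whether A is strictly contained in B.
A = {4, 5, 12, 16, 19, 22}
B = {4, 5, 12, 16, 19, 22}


A ⊂ B requires: A ⊆ B AND A ≠ B.
A ⊆ B? Yes
A = B? Yes
A = B, so A is not a PROPER subset.

No, A is not a proper subset of B


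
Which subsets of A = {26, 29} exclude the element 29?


A subset of A that omits 29 is a subset of A \ {29}, so there are 2^(n-1) = 2^1 = 2 of them.
Subsets excluding 29: ∅, {26}

Subsets excluding 29 (2 total): ∅, {26}


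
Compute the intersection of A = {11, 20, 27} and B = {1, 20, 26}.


A ∩ B = elements in both A and B
A = {11, 20, 27}
B = {1, 20, 26}
A ∩ B = {20}

A ∩ B = {20}


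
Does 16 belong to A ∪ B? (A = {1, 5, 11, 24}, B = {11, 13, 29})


A = {1, 5, 11, 24}, B = {11, 13, 29}
A ∪ B = all elements in A or B
A ∪ B = {1, 5, 11, 13, 24, 29}
Checking if 16 ∈ A ∪ B
16 is not in A ∪ B → False

16 ∉ A ∪ B


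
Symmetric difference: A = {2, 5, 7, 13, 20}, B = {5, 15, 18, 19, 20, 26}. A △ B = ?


A △ B = (A \ B) ∪ (B \ A) = elements in exactly one of A or B
A \ B = {2, 7, 13}
B \ A = {15, 18, 19, 26}
A △ B = {2, 7, 13, 15, 18, 19, 26}

A △ B = {2, 7, 13, 15, 18, 19, 26}


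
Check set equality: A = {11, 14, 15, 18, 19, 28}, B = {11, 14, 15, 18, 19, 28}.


Two sets are equal iff they have exactly the same elements.
A = {11, 14, 15, 18, 19, 28}
B = {11, 14, 15, 18, 19, 28}
Same elements → A = B

Yes, A = B


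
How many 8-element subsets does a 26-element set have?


C(n,k) = n! / (k!(n-k)!)
C(26,8) = 26! / (8!18!)
= 1562275

C(26,8) = 1562275


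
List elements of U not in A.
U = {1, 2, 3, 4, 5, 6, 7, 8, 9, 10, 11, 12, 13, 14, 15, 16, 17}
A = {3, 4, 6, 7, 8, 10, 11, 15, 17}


Aᶜ = U \ A = elements in U but not in A
U = {1, 2, 3, 4, 5, 6, 7, 8, 9, 10, 11, 12, 13, 14, 15, 16, 17}
A = {3, 4, 6, 7, 8, 10, 11, 15, 17}
Aᶜ = {1, 2, 5, 9, 12, 13, 14, 16}

Aᶜ = {1, 2, 5, 9, 12, 13, 14, 16}


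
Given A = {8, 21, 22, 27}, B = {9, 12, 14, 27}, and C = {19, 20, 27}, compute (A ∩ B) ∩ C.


A ∩ B = {27}
(A ∩ B) ∩ C = {27}

A ∩ B ∩ C = {27}


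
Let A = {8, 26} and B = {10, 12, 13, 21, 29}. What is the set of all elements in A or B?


A ∪ B = all elements in A or B (or both)
A = {8, 26}
B = {10, 12, 13, 21, 29}
A ∪ B = {8, 10, 12, 13, 21, 26, 29}

A ∪ B = {8, 10, 12, 13, 21, 26, 29}


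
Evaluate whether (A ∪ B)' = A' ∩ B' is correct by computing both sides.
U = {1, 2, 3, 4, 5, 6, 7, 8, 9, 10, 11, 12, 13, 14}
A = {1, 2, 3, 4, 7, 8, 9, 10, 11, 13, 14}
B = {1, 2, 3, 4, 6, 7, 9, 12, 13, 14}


LHS: A ∪ B = {1, 2, 3, 4, 6, 7, 8, 9, 10, 11, 12, 13, 14}
(A ∪ B)' = U \ (A ∪ B) = {5}
A' = {5, 6, 12}, B' = {5, 8, 10, 11}
Claimed RHS: A' ∩ B' = {5}
Identity is VALID: LHS = RHS = {5} ✓

Identity is valid. (A ∪ B)' = A' ∩ B' = {5}


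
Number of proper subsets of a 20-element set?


Total subsets = 2^n = 2^20 = 1048576
Proper subsets exclude the set itself: 2^n - 1
= 1048576 - 1
= 1048575

Number of proper subsets = 1048575


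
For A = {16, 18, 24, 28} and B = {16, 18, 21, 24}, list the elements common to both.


A ∩ B = elements in both A and B
A = {16, 18, 24, 28}
B = {16, 18, 21, 24}
A ∩ B = {16, 18, 24}

A ∩ B = {16, 18, 24}


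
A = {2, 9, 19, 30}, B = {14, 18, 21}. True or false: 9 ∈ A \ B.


A = {2, 9, 19, 30}, B = {14, 18, 21}
A \ B = elements in A but not in B
A \ B = {2, 9, 19, 30}
Checking if 9 ∈ A \ B
9 is in A \ B → True

9 ∈ A \ B


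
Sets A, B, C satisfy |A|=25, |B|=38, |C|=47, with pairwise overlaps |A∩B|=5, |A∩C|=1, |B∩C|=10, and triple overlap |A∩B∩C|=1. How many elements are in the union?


|A∪B∪C| = |A|+|B|+|C| - |A∩B|-|A∩C|-|B∩C| + |A∩B∩C|
= 25+38+47 - 5-1-10 + 1
= 110 - 16 + 1
= 95

|A ∪ B ∪ C| = 95


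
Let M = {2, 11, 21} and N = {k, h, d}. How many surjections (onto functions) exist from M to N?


n = |M| = 3, k = |N| = 3. Surjections via inclusion-exclusion:
S(n,k) = Σ(-1)^i × C(k,i) × (k-i)^n, i=0 to k
i=0: (-1)^0×C(3,0)×3^3 = 27
i=1: (-1)^1×C(3,1)×2^3 = -24
i=2: (-1)^2×C(3,2)×1^3 = 3
i=3: (-1)^3×C(3,3)×0^3 = 0
Total = 6

Number of surjections = 6


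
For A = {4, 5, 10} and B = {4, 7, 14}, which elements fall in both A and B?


A = {4, 5, 10}
B = {4, 7, 14}
Region: in both A and B
Elements: {4}

Elements in both A and B: {4}


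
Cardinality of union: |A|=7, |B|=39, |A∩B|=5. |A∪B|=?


|A ∪ B| = |A| + |B| - |A ∩ B|
= 7 + 39 - 5
= 41

|A ∪ B| = 41


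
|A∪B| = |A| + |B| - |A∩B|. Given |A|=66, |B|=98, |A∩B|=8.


|A ∪ B| = |A| + |B| - |A ∩ B|
= 66 + 98 - 8
= 156

|A ∪ B| = 156


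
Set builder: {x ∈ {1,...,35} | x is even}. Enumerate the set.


Checking each candidate:
Condition: even numbers in {1,...,35}
Result = {2, 4, 6, 8, 10, 12, 14, 16, 18, 20, 22, 24, 26, 28, 30, 32, 34}

{2, 4, 6, 8, 10, 12, 14, 16, 18, 20, 22, 24, 26, 28, 30, 32, 34}


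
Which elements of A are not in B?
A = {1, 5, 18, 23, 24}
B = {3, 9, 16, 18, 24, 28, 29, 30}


A \ B = elements in A but not in B
A = {1, 5, 18, 23, 24}
B = {3, 9, 16, 18, 24, 28, 29, 30}
Remove from A any elements in B
A \ B = {1, 5, 23}

A \ B = {1, 5, 23}


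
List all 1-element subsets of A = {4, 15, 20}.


|A| = 3, so A has C(3,1) = 3 subsets of size 1.
Enumerate by choosing 1 elements from A at a time:
{4}, {15}, {20}

1-element subsets (3 total): {4}, {15}, {20}


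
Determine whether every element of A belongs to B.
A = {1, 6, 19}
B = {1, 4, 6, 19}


A ⊆ B means every element of A is in B.
All elements of A are in B.
So A ⊆ B.

Yes, A ⊆ B


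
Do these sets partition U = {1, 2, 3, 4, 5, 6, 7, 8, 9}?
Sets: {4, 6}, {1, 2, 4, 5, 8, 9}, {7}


A partition requires: (1) non-empty parts, (2) pairwise disjoint, (3) union = U
Parts: {4, 6}, {1, 2, 4, 5, 8, 9}, {7}
Union of parts: {1, 2, 4, 5, 6, 7, 8, 9}
U = {1, 2, 3, 4, 5, 6, 7, 8, 9}
All non-empty? True
Pairwise disjoint? False
Covers U? False

No, not a valid partition


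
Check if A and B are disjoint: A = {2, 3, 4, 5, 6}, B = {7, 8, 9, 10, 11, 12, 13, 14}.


Disjoint means A ∩ B = ∅.
A ∩ B = ∅
A ∩ B = ∅, so A and B are disjoint.

Yes, A and B are disjoint


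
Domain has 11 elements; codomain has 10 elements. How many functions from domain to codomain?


Each of |A| = 11 inputs maps to any of |B| = 10 outputs.
# functions = |B|^|A| = 10^11
= 100000000000

Number of functions = 100000000000


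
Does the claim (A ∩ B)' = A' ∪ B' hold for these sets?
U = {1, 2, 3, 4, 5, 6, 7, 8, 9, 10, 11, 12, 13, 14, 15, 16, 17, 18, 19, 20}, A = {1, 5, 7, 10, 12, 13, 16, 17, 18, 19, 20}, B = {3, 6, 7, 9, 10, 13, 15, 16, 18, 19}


LHS: A ∩ B = {7, 10, 13, 16, 18, 19}
(A ∩ B)' = U \ (A ∩ B) = {1, 2, 3, 4, 5, 6, 8, 9, 11, 12, 14, 15, 17, 20}
A' = {2, 3, 4, 6, 8, 9, 11, 14, 15}, B' = {1, 2, 4, 5, 8, 11, 12, 14, 17, 20}
Claimed RHS: A' ∪ B' = {1, 2, 3, 4, 5, 6, 8, 9, 11, 12, 14, 15, 17, 20}
Identity is VALID: LHS = RHS = {1, 2, 3, 4, 5, 6, 8, 9, 11, 12, 14, 15, 17, 20} ✓

Identity is valid. (A ∩ B)' = A' ∪ B' = {1, 2, 3, 4, 5, 6, 8, 9, 11, 12, 14, 15, 17, 20}


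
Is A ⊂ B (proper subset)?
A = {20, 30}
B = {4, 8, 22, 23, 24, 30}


A ⊂ B requires: A ⊆ B AND A ≠ B.
A ⊆ B? No
A ⊄ B, so A is not a proper subset.

No, A is not a proper subset of B


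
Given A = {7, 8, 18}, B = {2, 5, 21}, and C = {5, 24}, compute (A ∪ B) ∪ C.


A ∪ B = {2, 5, 7, 8, 18, 21}
(A ∪ B) ∪ C = {2, 5, 7, 8, 18, 21, 24}

A ∪ B ∪ C = {2, 5, 7, 8, 18, 21, 24}


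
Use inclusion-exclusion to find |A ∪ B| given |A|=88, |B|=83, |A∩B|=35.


|A ∪ B| = |A| + |B| - |A ∩ B|
= 88 + 83 - 35
= 136

|A ∪ B| = 136


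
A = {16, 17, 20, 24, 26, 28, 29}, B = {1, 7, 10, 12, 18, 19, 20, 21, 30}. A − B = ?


A \ B = elements in A but not in B
A = {16, 17, 20, 24, 26, 28, 29}
B = {1, 7, 10, 12, 18, 19, 20, 21, 30}
Remove from A any elements in B
A \ B = {16, 17, 24, 26, 28, 29}

A \ B = {16, 17, 24, 26, 28, 29}


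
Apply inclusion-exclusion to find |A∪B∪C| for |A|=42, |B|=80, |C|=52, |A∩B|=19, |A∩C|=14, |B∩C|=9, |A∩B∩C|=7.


|A∪B∪C| = |A|+|B|+|C| - |A∩B|-|A∩C|-|B∩C| + |A∩B∩C|
= 42+80+52 - 19-14-9 + 7
= 174 - 42 + 7
= 139

|A ∪ B ∪ C| = 139


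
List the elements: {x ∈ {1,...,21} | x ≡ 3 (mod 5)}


Checking each candidate:
Condition: x in {1,...,21} with x ≡ 3 (mod 5)
Result = {3, 8, 13, 18}

{3, 8, 13, 18}


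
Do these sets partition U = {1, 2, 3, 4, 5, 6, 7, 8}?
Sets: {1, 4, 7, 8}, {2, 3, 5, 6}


A partition requires: (1) non-empty parts, (2) pairwise disjoint, (3) union = U
Parts: {1, 4, 7, 8}, {2, 3, 5, 6}
Union of parts: {1, 2, 3, 4, 5, 6, 7, 8}
U = {1, 2, 3, 4, 5, 6, 7, 8}
All non-empty? True
Pairwise disjoint? True
Covers U? True

Yes, valid partition


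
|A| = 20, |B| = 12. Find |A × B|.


|A × B| = |A| × |B|
= 20 × 12
= 240

|A × B| = 240


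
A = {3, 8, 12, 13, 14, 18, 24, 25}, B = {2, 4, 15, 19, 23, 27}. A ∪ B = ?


A ∪ B = all elements in A or B (or both)
A = {3, 8, 12, 13, 14, 18, 24, 25}
B = {2, 4, 15, 19, 23, 27}
A ∪ B = {2, 3, 4, 8, 12, 13, 14, 15, 18, 19, 23, 24, 25, 27}

A ∪ B = {2, 3, 4, 8, 12, 13, 14, 15, 18, 19, 23, 24, 25, 27}


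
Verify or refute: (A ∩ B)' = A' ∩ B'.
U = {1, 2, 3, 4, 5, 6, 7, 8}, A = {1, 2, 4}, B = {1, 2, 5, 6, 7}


LHS: A ∩ B = {1, 2}
(A ∩ B)' = U \ (A ∩ B) = {3, 4, 5, 6, 7, 8}
A' = {3, 5, 6, 7, 8}, B' = {3, 4, 8}
Claimed RHS: A' ∩ B' = {3, 8}
Identity is INVALID: LHS = {3, 4, 5, 6, 7, 8} but the RHS claimed here equals {3, 8}. The correct form is (A ∩ B)' = A' ∪ B'.

Identity is invalid: (A ∩ B)' = {3, 4, 5, 6, 7, 8} but A' ∩ B' = {3, 8}. The correct De Morgan law is (A ∩ B)' = A' ∪ B'.


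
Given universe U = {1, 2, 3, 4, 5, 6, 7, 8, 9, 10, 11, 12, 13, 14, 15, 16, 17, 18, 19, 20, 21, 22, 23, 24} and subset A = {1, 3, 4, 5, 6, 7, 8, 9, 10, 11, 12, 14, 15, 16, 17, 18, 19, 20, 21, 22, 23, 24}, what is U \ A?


Aᶜ = U \ A = elements in U but not in A
U = {1, 2, 3, 4, 5, 6, 7, 8, 9, 10, 11, 12, 13, 14, 15, 16, 17, 18, 19, 20, 21, 22, 23, 24}
A = {1, 3, 4, 5, 6, 7, 8, 9, 10, 11, 12, 14, 15, 16, 17, 18, 19, 20, 21, 22, 23, 24}
Aᶜ = {2, 13}

Aᶜ = {2, 13}


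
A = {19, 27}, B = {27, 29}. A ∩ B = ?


A ∩ B = elements in both A and B
A = {19, 27}
B = {27, 29}
A ∩ B = {27}

A ∩ B = {27}


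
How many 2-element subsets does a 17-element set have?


C(n,k) = n! / (k!(n-k)!)
C(17,2) = 17! / (2!15!)
= 136

C(17,2) = 136


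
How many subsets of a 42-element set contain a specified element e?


Subsets of A containing e correspond to subsets of A \ {e}, which has 41 elements.
Count = 2^(n-1) = 2^41
= 2199023255552

Number of subsets containing e = 2199023255552


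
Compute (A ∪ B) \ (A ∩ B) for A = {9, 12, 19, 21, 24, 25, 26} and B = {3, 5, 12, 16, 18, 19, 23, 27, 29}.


A △ B = (A \ B) ∪ (B \ A) = elements in exactly one of A or B
A \ B = {9, 21, 24, 25, 26}
B \ A = {3, 5, 16, 18, 23, 27, 29}
A △ B = {3, 5, 9, 16, 18, 21, 23, 24, 25, 26, 27, 29}

A △ B = {3, 5, 9, 16, 18, 21, 23, 24, 25, 26, 27, 29}
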